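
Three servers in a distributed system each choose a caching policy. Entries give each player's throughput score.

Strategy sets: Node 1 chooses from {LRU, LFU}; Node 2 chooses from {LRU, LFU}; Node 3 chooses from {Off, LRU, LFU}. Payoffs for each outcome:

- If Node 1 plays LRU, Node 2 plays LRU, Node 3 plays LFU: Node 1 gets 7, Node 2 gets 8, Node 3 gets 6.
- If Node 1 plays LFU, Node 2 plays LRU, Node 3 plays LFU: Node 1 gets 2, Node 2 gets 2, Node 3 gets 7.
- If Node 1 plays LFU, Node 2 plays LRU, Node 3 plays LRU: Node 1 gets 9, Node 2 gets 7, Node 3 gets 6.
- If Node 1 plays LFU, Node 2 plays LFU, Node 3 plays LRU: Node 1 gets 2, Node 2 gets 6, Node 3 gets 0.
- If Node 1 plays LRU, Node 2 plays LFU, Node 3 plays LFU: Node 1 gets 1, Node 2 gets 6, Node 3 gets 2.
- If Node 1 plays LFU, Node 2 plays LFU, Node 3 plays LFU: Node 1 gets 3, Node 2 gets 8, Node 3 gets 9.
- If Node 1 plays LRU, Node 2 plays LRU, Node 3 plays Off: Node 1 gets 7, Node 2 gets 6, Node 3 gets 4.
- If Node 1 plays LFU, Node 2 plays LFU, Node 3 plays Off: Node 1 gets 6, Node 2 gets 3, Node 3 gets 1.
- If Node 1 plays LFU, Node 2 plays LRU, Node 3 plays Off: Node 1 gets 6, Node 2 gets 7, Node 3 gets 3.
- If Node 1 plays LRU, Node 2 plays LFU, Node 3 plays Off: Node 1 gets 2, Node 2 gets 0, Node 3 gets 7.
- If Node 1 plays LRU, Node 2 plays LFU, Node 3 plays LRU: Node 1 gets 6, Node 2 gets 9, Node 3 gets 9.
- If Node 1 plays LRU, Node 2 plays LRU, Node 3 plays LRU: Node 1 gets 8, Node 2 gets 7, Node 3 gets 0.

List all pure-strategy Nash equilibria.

(LRU, LRU, LFU); (LRU, LFU, LRU); (LFU, LFU, LFU)

Mark each player's best response to every combination of opponents' strategies; a profile where every player is best-responding is a pure Nash equilibrium.
Node 1 against (LRU, Off): payoffs 7, 6 → best response LRU.
Node 1 against (LRU, LRU): payoffs 8, 9 → best response LFU.
Node 1 against (LRU, LFU): payoffs 7, 2 → best response LRU.
Node 1 against (LFU, Off): payoffs 2, 6 → best response LFU.
Node 1 against (LFU, LRU): payoffs 6, 2 → best response LRU.
Node 1 against (LFU, LFU): payoffs 1, 3 → best response LFU.
Node 2 against (LRU, Off): payoffs 6, 0 → best response LRU.
Node 2 against (LRU, LRU): payoffs 7, 9 → best response LFU.
Node 2 against (LRU, LFU): payoffs 8, 6 → best response LRU.
Node 2 against (LFU, Off): payoffs 7, 3 → best response LRU.
Node 2 against (LFU, LRU): payoffs 7, 6 → best response LRU.
Node 2 against (LFU, LFU): payoffs 2, 8 → best response LFU.
Node 3 against (LRU, LRU): payoffs 4, 0, 6 → best response LFU.
Node 3 against (LRU, LFU): payoffs 7, 9, 2 → best response LRU.
Node 3 against (LFU, LRU): payoffs 3, 6, 7 → best response LFU.
Node 3 against (LFU, LFU): payoffs 1, 0, 9 → best response LFU.
Mutual best responses: (LRU, LRU, LFU); (LRU, LFU, LRU); (LFU, LFU, LFU).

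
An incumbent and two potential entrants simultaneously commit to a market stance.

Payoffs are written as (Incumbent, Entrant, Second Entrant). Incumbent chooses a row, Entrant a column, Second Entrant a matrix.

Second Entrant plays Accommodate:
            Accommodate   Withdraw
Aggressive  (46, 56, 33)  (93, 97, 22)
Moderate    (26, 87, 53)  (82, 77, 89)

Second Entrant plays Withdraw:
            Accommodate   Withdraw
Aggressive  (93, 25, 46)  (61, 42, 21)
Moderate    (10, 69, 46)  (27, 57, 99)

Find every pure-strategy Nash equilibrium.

(Aggressive, Withdraw, Accommodate)

Check each profile: it is a Nash equilibrium iff no player can strictly gain by switching unilaterally.
(Aggressive, Accommodate, Accommodate): Entrant can switch to Withdraw (56 → 97). Not NE.
(Aggressive, Accommodate, Withdraw): Entrant can switch to Withdraw (25 → 42). Not NE.
(Aggressive, Withdraw, Accommodate): Incumbent gets 93, best alternative 82; Entrant gets 97, best alternative 56; Second Entrant gets 22, best alternative 21. No profitable deviation — NE.
(Aggressive, Withdraw, Withdraw): Second Entrant can switch to Accommodate (21 → 22). Not NE.
(Moderate, Accommodate, Accommodate): Incumbent can switch to Aggressive (26 → 46). Not NE.
(Moderate, Accommodate, Withdraw): Incumbent can switch to Aggressive (10 → 93). Not NE.
(Moderate, Withdraw, Accommodate): Incumbent can switch to Aggressive (82 → 93). Not NE.
(The remaining 1 profile has a profitable deviation by the same check.)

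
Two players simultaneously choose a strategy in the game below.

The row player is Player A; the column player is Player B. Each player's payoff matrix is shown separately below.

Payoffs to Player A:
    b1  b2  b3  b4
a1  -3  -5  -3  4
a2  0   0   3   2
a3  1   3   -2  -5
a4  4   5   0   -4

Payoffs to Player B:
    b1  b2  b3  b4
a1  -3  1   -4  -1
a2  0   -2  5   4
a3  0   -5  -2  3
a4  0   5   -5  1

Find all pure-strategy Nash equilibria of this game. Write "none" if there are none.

(a1, b1): Player A can switch to a2 (-3 → 0). Not NE.
(a1, b2): Player A can switch to a2 (-5 → 0). Not NE.
(a1, b3): Player A can switch to a2 (-3 → 3). Not NE.
(a1, b4): Player B can switch to b2 (-1 → 1). Not NE.
(a2, b1): Player A can switch to a3 (0 → 1). Not NE.
(a2, b2): Player A can switch to a3 (0 → 3). Not NE.
(a2, b3): Player A gets 3, best alternative 0; Player B gets 5, best alternative 4. No profitable deviation — NE.
(a4, b2): Player A gets 5, best alternative 3; Player B gets 5, best alternative 1. No profitable deviation — NE.
(The remaining 8 profiles each have a profitable deviation by the same check.)

The pure Nash equilibria are (a2, b3); (a4, b2).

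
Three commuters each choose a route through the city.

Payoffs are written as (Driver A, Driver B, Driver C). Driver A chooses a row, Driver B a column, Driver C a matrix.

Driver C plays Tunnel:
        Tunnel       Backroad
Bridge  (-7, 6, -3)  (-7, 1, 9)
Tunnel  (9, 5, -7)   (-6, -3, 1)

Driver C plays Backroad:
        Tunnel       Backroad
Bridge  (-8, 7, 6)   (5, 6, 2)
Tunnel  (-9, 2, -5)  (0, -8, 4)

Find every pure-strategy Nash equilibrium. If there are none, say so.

(Bridge, Tunnel, Tunnel): Driver A can switch to Tunnel (-7 → 9). Not NE.
(Bridge, Tunnel, Backroad): Driver A gets -8, best alternative -9; Driver B gets 7, best alternative 6; Driver C gets 6, best alternative -3. No profitable deviation — NE.
(Bridge, Backroad, Tunnel): Driver A can switch to Tunnel (-7 → -6). Not NE.
(Bridge, Backroad, Backroad): Driver B can switch to Tunnel (6 → 7). Not NE.
(Tunnel, Tunnel, Tunnel): Driver C can switch to Backroad (-7 → -5). Not NE.
(Tunnel, Tunnel, Backroad): Driver A can switch to Bridge (-9 → -8). Not NE.
(Tunnel, Backroad, Tunnel): Driver B can switch to Tunnel (-3 → 5). Not NE.
(Tunnel, Backroad, Backroad): Driver A can switch to Bridge (0 → 5). Not NE.

The unique pure-strategy Nash equilibrium is (Bridge, Tunnel, Backroad).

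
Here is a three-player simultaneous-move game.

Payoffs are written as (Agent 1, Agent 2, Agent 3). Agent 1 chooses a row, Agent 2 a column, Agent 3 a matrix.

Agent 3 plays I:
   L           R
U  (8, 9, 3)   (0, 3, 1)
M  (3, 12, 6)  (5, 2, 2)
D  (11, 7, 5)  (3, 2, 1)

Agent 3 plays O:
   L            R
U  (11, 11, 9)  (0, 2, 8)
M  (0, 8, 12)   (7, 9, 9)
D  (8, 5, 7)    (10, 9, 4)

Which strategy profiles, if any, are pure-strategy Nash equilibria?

Check each profile: it is a Nash equilibrium iff no player can strictly gain by switching unilaterally.
(U, L, I): Agent 1 can switch to D (8 → 11). Not NE.
(U, L, O): Agent 1 gets 11, best alternative 8; Agent 2 gets 11, best alternative 2; Agent 3 gets 9, best alternative 3. No profitable deviation — NE.
(U, R, I): Agent 1 can switch to M (0 → 5). Not NE.
(U, R, O): Agent 1 can switch to M (0 → 7). Not NE.
(M, L, I): Agent 1 can switch to U (3 → 8). Not NE.
(M, L, O): Agent 1 can switch to U (0 → 11). Not NE.
(M, R, I): Agent 2 can switch to L (2 → 12). Not NE.
(D, R, O): Agent 1 gets 10, best alternative 7; Agent 2 gets 9, best alternative 5; Agent 3 gets 4, best alternative 1. No profitable deviation — NE.
(The remaining 4 profiles each have a profitable deviation by the same check.)

(U, L, O); (D, R, O)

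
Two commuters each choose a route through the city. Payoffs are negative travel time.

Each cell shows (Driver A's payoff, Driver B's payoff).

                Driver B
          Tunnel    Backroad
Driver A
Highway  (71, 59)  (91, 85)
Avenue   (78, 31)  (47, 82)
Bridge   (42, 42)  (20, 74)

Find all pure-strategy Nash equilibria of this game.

The unique pure-strategy Nash equilibrium is (Highway, Backroad).

For each player, find the best response to each opponent profile; mutual best responses are the pure NE.
Driver A against Tunnel: payoffs 71, 78, 42 → best response Avenue.
Driver A against Backroad: payoffs 91, 47, 20 → best response Highway.
Driver B against Highway: payoffs 59, 85 → best response Backroad.
Driver B against Avenue: payoffs 31, 82 → best response Backroad.
Driver B against Bridge: payoffs 42, 74 → best response Backroad.
Mutual best responses: (Highway, Backroad).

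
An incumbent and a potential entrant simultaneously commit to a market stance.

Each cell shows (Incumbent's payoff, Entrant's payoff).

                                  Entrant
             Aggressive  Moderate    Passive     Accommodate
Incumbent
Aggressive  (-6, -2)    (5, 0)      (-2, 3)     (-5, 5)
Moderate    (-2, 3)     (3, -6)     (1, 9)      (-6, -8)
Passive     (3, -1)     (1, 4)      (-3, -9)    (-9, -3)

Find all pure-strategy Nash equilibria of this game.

Incumbent against Aggressive: payoffs -6, -2, 3 → best response Passive.
Incumbent against Moderate: payoffs 5, 3, 1 → best response Aggressive.
Incumbent against Passive: payoffs -2, 1, -3 → best response Moderate.
Incumbent against Accommodate: payoffs -5, -6, -9 → best response Aggressive.
Entrant against Aggressive: payoffs -2, 0, 3, 5 → best response Accommodate.
Entrant against Moderate: payoffs 3, -6, 9, -8 → best response Passive.
Entrant against Passive: payoffs -1, 4, -9, -3 → best response Moderate.
Mutual best responses: (Aggressive, Accommodate); (Moderate, Passive).

The pure Nash equilibria are (Aggressive, Accommodate), (Moderate, Passive).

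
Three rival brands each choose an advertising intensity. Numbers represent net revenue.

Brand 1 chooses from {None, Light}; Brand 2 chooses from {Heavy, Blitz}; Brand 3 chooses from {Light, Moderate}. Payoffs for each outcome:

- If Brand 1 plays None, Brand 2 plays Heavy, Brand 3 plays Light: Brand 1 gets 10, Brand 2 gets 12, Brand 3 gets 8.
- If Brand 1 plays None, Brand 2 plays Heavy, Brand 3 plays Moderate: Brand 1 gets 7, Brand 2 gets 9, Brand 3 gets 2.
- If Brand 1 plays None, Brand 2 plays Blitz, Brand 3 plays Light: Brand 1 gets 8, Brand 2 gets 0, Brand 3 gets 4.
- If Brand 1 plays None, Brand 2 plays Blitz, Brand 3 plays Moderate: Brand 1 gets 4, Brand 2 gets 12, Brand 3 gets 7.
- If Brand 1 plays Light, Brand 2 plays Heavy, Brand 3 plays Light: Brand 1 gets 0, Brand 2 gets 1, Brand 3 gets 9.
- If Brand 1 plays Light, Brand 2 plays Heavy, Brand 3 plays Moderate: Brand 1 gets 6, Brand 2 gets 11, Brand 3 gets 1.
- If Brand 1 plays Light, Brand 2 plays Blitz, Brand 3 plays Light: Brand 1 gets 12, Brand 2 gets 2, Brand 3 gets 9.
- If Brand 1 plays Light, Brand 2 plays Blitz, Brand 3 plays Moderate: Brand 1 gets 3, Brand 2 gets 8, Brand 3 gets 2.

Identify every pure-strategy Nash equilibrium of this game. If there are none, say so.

(None, Heavy, Light): Brand 1 gets 10, best alternative 0; Brand 2 gets 12, best alternative 0; Brand 3 gets 8, best alternative 2. No profitable deviation — NE.
(None, Heavy, Moderate): Brand 2 can switch to Blitz (9 → 12). Not NE.
(None, Blitz, Light): Brand 1 can switch to Light (8 → 12). Not NE.
(None, Blitz, Moderate): Brand 1 gets 4, best alternative 3; Brand 2 gets 12, best alternative 9; Brand 3 gets 7, best alternative 4. No profitable deviation — NE.
(Light, Heavy, Light): Brand 1 can switch to None (0 → 10). Not NE.
(Light, Heavy, Moderate): Brand 1 can switch to None (6 → 7). Not NE.
(Light, Blitz, Light): Brand 1 gets 12, best alternative 8; Brand 2 gets 2, best alternative 1; Brand 3 gets 9, best alternative 2. No profitable deviation — NE.
(Light, Blitz, Moderate): Brand 1 can switch to None (3 → 4). Not NE.

(None, Heavy, Light), (None, Blitz, Moderate), (Light, Blitz, Light)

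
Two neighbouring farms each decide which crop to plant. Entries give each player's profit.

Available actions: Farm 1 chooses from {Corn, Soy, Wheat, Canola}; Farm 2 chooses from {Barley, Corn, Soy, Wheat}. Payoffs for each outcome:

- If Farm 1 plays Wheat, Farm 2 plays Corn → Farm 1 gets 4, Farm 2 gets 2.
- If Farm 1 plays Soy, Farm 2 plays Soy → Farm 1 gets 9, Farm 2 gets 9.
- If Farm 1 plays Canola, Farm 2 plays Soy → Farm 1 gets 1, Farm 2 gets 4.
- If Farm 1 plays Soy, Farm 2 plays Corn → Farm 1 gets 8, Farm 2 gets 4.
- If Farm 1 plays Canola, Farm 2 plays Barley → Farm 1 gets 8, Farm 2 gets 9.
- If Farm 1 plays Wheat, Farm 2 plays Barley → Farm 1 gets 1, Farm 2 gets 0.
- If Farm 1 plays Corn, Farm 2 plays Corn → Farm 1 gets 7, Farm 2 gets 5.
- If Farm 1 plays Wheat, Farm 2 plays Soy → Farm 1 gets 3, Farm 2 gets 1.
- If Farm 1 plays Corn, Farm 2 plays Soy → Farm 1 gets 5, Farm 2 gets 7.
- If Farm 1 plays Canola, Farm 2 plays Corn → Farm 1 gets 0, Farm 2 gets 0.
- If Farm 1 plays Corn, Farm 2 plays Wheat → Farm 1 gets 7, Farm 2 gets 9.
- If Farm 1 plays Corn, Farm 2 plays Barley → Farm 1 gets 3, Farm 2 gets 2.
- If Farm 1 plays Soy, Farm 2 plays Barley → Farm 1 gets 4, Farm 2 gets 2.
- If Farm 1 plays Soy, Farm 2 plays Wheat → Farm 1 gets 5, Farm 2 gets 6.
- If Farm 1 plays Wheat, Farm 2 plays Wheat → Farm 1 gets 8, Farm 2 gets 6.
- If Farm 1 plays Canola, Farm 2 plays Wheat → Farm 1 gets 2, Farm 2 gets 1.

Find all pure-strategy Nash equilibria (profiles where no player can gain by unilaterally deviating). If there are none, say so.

Check each profile: it is a Nash equilibrium iff no player can strictly gain by switching unilaterally.
(Corn, Barley): Farm 1 can switch to Soy (3 → 4). Not NE.
(Corn, Corn): Farm 1 can switch to Soy (7 → 8). Not NE.
(Corn, Soy): Farm 1 can switch to Soy (5 → 9). Not NE.
(Corn, Wheat): Farm 1 can switch to Wheat (7 → 8). Not NE.
(Soy, Barley): Farm 1 can switch to Canola (4 → 8). Not NE.
(Soy, Corn): Farm 2 can switch to Soy (4 → 9). Not NE.
(Soy, Soy): Farm 1 gets 9, best alternative 5; Farm 2 gets 9, best alternative 6. No profitable deviation — NE.
(Soy, Wheat): Farm 1 can switch to Corn (5 → 7). Not NE.
(Wheat, Barley): Farm 1 can switch to Corn (1 → 3). Not NE.
(Wheat, Corn): Farm 1 can switch to Corn (4 → 7). Not NE.
(Wheat, Soy): Farm 1 can switch to Corn (3 → 5). Not NE.
(Wheat, Wheat): Farm 1 gets 8, best alternative 7; Farm 2 gets 6, best alternative 2. No profitable deviation — NE.
(Canola, Barley): Farm 1 gets 8, best alternative 4; Farm 2 gets 9, best alternative 4. No profitable deviation — NE.
(The remaining 3 profiles each have a profitable deviation by the same check.)

(Soy, Soy); (Wheat, Wheat); (Canola, Barley)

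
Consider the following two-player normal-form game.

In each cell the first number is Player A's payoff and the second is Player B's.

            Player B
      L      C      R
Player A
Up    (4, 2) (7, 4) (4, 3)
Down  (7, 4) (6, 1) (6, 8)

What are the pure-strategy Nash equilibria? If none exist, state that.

(Up, L): Player A can switch to Down (4 → 7). Not NE.
(Up, C): Player A gets 7, best alternative 6; Player B gets 4, best alternative 3. No profitable deviation — NE.
(Up, R): Player A can switch to Down (4 → 6). Not NE.
(Down, L): Player B can switch to R (4 → 8). Not NE.
(Down, C): Player A can switch to Up (6 → 7). Not NE.
(Down, R): Player A gets 6, best alternative 4; Player B gets 8, best alternative 4. No profitable deviation — NE.

Pure-strategy Nash equilibria: (Up, C), (Down, R)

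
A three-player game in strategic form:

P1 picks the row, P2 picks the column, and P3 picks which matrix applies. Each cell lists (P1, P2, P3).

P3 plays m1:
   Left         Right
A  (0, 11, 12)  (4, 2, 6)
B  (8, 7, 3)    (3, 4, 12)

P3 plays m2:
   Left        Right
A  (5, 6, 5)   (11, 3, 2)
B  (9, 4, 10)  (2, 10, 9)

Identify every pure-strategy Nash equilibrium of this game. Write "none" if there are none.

No pure-strategy Nash equilibrium.

P1 against (Left, m1): payoffs 0, 8 → best response B.
P1 against (Left, m2): payoffs 5, 9 → best response B.
P1 against (Right, m1): payoffs 4, 3 → best response A.
P1 against (Right, m2): payoffs 11, 2 → best response A.
P2 against (A, m1): payoffs 11, 2 → best response Left.
P2 against (A, m2): payoffs 6, 3 → best response Left.
P2 against (B, m1): payoffs 7, 4 → best response Left.
P2 against (B, m2): payoffs 4, 10 → best response Right.
P3 against (A, Left): payoffs 12, 5 → best response m1.
P3 against (A, Right): payoffs 6, 2 → best response m1.
P3 against (B, Left): payoffs 3, 10 → best response m2.
P3 against (B, Right): payoffs 12, 9 → best response m1.
No profile is a mutual best response for all players.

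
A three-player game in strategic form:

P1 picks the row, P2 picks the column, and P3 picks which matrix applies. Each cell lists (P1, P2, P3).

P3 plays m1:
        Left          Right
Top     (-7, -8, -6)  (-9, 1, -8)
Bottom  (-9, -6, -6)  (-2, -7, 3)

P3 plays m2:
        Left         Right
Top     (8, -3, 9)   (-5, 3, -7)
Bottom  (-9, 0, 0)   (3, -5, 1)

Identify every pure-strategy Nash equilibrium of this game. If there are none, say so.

P1 against (Left, m1): payoffs -7, -9 → best response Top.
P1 against (Left, m2): payoffs 8, -9 → best response Top.
P1 against (Right, m1): payoffs -9, -2 → best response Bottom.
P1 against (Right, m2): payoffs -5, 3 → best response Bottom.
P2 against (Top, m1): payoffs -8, 1 → best response Right.
P2 against (Top, m2): payoffs -3, 3 → best response Right.
P2 against (Bottom, m1): payoffs -6, -7 → best response Left.
P2 against (Bottom, m2): payoffs 0, -5 → best response Left.
P3 against (Top, Left): payoffs -6, 9 → best response m2.
P3 against (Top, Right): payoffs -8, -7 → best response m2.
P3 against (Bottom, Left): payoffs -6, 0 → best response m2.
P3 against (Bottom, Right): payoffs 3, 1 → best response m1.
No profile is a mutual best response for all players.

No pure-strategy Nash equilibrium.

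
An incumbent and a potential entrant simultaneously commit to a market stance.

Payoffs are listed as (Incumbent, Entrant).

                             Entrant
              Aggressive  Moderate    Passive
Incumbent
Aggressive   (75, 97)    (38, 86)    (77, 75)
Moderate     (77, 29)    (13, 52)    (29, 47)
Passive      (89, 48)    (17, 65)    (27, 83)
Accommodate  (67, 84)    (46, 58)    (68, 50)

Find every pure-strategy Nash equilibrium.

Incumbent against Aggressive: payoffs 75, 77, 89, 67 → best response Passive.
Incumbent against Moderate: payoffs 38, 13, 17, 46 → best response Accommodate.
Incumbent against Passive: payoffs 77, 29, 27, 68 → best response Aggressive.
Entrant against Aggressive: payoffs 97, 86, 75 → best response Aggressive.
Entrant against Moderate: payoffs 29, 52, 47 → best response Moderate.
Entrant against Passive: payoffs 48, 65, 83 → best response Passive.
Entrant against Accommodate: payoffs 84, 58, 50 → best response Aggressive.
No profile is a mutual best response for all players.

There is no pure-strategy Nash equilibrium.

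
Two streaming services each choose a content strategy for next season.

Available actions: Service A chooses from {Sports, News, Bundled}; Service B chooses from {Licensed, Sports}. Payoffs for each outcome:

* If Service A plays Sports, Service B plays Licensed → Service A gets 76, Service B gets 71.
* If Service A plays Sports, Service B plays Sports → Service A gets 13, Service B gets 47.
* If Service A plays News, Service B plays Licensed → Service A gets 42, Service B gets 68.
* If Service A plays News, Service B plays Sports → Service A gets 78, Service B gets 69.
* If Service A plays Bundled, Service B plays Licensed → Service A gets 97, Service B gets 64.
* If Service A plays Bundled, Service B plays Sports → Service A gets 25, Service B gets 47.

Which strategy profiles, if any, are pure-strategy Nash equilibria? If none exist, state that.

(News, Sports), (Bundled, Licensed)

Service A against Licensed: payoffs 76, 42, 97 → best response Bundled.
Service A against Sports: payoffs 13, 78, 25 → best response News.
Service B against Sports: payoffs 71, 47 → best response Licensed.
Service B against News: payoffs 68, 69 → best response Sports.
Service B against Bundled: payoffs 64, 47 → best response Licensed.
Mutual best responses: (News, Sports); (Bundled, Licensed).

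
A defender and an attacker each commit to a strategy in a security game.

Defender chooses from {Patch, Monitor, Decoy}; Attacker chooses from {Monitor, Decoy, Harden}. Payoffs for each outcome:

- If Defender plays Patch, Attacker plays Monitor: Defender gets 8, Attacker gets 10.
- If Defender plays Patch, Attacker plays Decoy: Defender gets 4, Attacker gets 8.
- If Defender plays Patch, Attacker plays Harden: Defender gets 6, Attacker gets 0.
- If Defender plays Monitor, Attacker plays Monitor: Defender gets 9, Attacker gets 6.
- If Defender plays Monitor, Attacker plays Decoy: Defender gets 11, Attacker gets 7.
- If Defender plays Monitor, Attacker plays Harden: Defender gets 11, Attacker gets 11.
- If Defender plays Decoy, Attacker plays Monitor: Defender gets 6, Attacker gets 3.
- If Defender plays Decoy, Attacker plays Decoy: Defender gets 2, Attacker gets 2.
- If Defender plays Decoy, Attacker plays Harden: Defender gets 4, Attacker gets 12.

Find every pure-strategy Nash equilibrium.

Defender against Monitor: payoffs 8, 9, 6 → best response Monitor.
Defender against Decoy: payoffs 4, 11, 2 → best response Monitor.
Defender against Harden: payoffs 6, 11, 4 → best response Monitor.
Attacker against Patch: payoffs 10, 8, 0 → best response Monitor.
Attacker against Monitor: payoffs 6, 7, 11 → best response Harden.
Attacker against Decoy: payoffs 3, 2, 12 → best response Harden.
Mutual best responses: (Monitor, Harden).

The unique pure-strategy Nash equilibrium is (Monitor, Harden).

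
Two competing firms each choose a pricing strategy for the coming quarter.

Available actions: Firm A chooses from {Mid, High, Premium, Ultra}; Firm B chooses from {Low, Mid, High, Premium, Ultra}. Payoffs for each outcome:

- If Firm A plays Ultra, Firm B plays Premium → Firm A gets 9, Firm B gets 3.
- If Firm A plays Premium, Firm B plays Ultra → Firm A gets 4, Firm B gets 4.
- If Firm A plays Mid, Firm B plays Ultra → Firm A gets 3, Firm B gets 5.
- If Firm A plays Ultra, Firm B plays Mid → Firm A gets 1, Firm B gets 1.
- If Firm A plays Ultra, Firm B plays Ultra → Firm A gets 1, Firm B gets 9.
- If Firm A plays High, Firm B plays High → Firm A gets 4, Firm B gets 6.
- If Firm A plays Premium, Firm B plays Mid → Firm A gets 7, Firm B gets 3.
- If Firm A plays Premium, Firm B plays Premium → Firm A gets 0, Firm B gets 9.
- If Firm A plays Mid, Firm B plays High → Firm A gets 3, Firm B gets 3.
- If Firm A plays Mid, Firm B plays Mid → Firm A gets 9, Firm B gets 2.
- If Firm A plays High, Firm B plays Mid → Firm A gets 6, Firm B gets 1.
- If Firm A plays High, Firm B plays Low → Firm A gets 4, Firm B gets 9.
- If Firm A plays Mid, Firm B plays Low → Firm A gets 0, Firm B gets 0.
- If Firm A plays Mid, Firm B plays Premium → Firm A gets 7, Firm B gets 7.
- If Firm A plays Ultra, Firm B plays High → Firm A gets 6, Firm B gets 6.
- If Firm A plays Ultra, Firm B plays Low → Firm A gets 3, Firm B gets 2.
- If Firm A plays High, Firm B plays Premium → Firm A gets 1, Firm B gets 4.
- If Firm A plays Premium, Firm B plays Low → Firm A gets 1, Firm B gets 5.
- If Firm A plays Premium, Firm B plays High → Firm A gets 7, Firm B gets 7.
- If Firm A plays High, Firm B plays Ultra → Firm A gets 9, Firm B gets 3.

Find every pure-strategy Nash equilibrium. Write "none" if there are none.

The unique pure-strategy Nash equilibrium is (High, Low).

Firm A against Low: payoffs 0, 4, 1, 3 → best response High.
Firm A against Mid: payoffs 9, 6, 7, 1 → best response Mid.
Firm A against High: payoffs 3, 4, 7, 6 → best response Premium.
Firm A against Premium: payoffs 7, 1, 0, 9 → best response Ultra.
Firm A against Ultra: payoffs 3, 9, 4, 1 → best response High.
Firm B against Mid: payoffs 0, 2, 3, 7, 5 → best response Premium.
Firm B against High: payoffs 9, 1, 6, 4, 3 → best response Low.
Firm B against Premium: payoffs 5, 3, 7, 9, 4 → best response Premium.
Firm B against Ultra: payoffs 2, 1, 6, 3, 9 → best response Ultra.
Mutual best responses: (High, Low).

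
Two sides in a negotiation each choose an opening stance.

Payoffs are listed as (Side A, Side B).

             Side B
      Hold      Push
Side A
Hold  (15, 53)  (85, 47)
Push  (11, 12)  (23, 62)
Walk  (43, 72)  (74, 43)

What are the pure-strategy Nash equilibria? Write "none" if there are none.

Pure NE: (Walk, Hold)

(Hold, Hold): Side A can switch to Walk (15 → 43). Not NE.
(Hold, Push): Side B can switch to Hold (47 → 53). Not NE.
(Push, Hold): Side A can switch to Hold (11 → 15). Not NE.
(Push, Push): Side A can switch to Hold (23 → 85). Not NE.
(Walk, Hold): Side A gets 43, best alternative 15; Side B gets 72, best alternative 43. No profitable deviation — NE.
(Walk, Push): Side A can switch to Hold (74 → 85). Not NE.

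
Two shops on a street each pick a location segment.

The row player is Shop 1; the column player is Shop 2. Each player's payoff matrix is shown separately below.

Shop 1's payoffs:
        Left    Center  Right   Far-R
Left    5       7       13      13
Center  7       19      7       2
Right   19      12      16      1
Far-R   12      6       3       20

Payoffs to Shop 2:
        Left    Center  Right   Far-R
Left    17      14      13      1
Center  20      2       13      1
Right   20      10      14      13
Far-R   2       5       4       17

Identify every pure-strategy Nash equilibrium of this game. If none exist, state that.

Pure-strategy Nash equilibria: (Right, Left), (Far-R, Far-R)

For each player, find the best response to each opponent profile; mutual best responses are the pure NE.
Shop 1 against Left: payoffs 5, 7, 19, 12 → best response Right.
Shop 1 against Center: payoffs 7, 19, 12, 6 → best response Center.
Shop 1 against Right: payoffs 13, 7, 16, 3 → best response Right.
Shop 1 against Far-R: payoffs 13, 2, 1, 20 → best response Far-R.
Shop 2 against Left: payoffs 17, 14, 13, 1 → best response Left.
Shop 2 against Center: payoffs 20, 2, 13, 1 → best response Left.
Shop 2 against Right: payoffs 20, 10, 14, 13 → best response Left.
Shop 2 against Far-R: payoffs 2, 5, 4, 17 → best response Far-R.
Mutual best responses: (Right, Left); (Far-R, Far-R).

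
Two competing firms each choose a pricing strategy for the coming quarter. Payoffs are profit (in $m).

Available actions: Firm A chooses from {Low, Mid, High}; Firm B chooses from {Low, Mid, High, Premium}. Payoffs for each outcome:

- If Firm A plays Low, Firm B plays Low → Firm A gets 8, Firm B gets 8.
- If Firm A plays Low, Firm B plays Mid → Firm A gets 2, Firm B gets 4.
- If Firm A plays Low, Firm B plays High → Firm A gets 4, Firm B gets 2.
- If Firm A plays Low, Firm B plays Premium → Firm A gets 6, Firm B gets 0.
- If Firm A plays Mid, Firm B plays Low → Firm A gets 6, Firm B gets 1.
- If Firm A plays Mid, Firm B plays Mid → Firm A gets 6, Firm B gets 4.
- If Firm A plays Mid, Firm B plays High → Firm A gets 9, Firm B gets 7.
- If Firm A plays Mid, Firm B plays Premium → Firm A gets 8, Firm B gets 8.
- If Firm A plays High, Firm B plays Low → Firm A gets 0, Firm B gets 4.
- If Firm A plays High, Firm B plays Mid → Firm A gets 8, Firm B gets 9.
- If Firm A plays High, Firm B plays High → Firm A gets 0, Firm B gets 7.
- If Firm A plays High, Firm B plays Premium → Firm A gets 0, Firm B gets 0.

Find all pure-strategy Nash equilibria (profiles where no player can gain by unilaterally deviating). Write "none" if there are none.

(Low, Low): Firm A gets 8, best alternative 6; Firm B gets 8, best alternative 4. No profitable deviation — NE.
(Low, Mid): Firm A can switch to Mid (2 → 6). Not NE.
(Low, High): Firm A can switch to Mid (4 → 9). Not NE.
(Low, Premium): Firm A can switch to Mid (6 → 8). Not NE.
(Mid, Low): Firm A can switch to Low (6 → 8). Not NE.
(Mid, Mid): Firm A can switch to High (6 → 8). Not NE.
(Mid, High): Firm B can switch to Premium (7 → 8). Not NE.
(Mid, Premium): Firm A gets 8, best alternative 6; Firm B gets 8, best alternative 7. No profitable deviation — NE.
(High, Low): Firm A can switch to Low (0 → 8). Not NE.
(High, Mid): Firm A gets 8, best alternative 6; Firm B gets 9, best alternative 7. No profitable deviation — NE.
(High, High): Firm A can switch to Low (0 → 4). Not NE.
(High, Premium): Firm A can switch to Low (0 → 6). Not NE.

(Low, Low); (Mid, Premium); (High, Mid)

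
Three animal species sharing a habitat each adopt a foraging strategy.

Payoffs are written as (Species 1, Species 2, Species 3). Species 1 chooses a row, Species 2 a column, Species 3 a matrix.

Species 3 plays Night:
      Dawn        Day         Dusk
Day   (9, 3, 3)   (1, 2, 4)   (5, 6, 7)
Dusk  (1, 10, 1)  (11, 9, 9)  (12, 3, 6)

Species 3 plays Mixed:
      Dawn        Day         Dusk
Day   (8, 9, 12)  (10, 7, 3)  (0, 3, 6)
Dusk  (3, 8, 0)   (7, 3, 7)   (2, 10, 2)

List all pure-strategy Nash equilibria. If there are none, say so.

The unique pure-strategy Nash equilibrium is (Day, Dawn, Mixed).

Species 1 against (Dawn, Night): payoffs 9, 1 → best response Day.
Species 1 against (Dawn, Mixed): payoffs 8, 3 → best response Day.
Species 1 against (Day, Night): payoffs 1, 11 → best response Dusk.
Species 1 against (Day, Mixed): payoffs 10, 7 → best response Day.
Species 1 against (Dusk, Night): payoffs 5, 12 → best response Dusk.
Species 1 against (Dusk, Mixed): payoffs 0, 2 → best response Dusk.
Species 2 against (Day, Night): payoffs 3, 2, 6 → best response Dusk.
Species 2 against (Day, Mixed): payoffs 9, 7, 3 → best response Dawn.
Species 2 against (Dusk, Night): payoffs 10, 9, 3 → best response Dawn.
Species 2 against (Dusk, Mixed): payoffs 8, 3, 10 → best response Dusk.
Species 3 against (Day, Dawn): payoffs 3, 12 → best response Mixed.
Species 3 against (Day, Day): payoffs 4, 3 → best response Night.
Species 3 against (Day, Dusk): payoffs 7, 6 → best response Night.
Species 3 against (Dusk, Dawn): payoffs 1, 0 → best response Night.
Species 3 against (Dusk, Day): payoffs 9, 7 → best response Night.
Species 3 against (Dusk, Dusk): payoffs 6, 2 → best response Night.
Mutual best responses: (Day, Dawn, Mixed).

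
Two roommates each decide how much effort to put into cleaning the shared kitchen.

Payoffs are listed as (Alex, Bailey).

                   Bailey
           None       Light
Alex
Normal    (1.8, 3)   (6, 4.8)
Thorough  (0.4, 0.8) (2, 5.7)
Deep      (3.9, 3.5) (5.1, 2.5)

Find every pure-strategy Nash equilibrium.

The pure Nash equilibria are (Normal, Light) and (Deep, None).

Alex against None: payoffs 1.8, 0.4, 3.9 → best response Deep.
Alex against Light: payoffs 6, 2, 5.1 → best response Normal.
Bailey against Normal: payoffs 3, 4.8 → best response Light.
Bailey against Thorough: payoffs 0.8, 5.7 → best response Light.
Bailey against Deep: payoffs 3.5, 2.5 → best response None.
Mutual best responses: (Normal, Light); (Deep, None).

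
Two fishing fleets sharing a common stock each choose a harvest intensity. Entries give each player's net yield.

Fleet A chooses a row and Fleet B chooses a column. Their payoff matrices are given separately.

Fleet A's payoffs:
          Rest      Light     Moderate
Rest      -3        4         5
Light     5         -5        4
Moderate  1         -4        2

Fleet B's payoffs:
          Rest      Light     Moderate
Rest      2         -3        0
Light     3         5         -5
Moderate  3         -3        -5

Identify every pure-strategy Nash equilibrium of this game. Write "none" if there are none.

(Rest, Rest): Fleet A can switch to Light (-3 → 5). Not NE.
(Rest, Light): Fleet B can switch to Rest (-3 → 2). Not NE.
(Rest, Moderate): Fleet B can switch to Rest (0 → 2). Not NE.
(Light, Rest): Fleet B can switch to Light (3 → 5). Not NE.
(Light, Light): Fleet A can switch to Rest (-5 → 4). Not NE.
(Light, Moderate): Fleet A can switch to Rest (4 → 5). Not NE.
(Moderate, Rest): Fleet A can switch to Light (1 → 5). Not NE.
(Moderate, Light): Fleet A can switch to Rest (-4 → 4). Not NE.
(Moderate, Moderate): Fleet A can switch to Rest (2 → 5). Not NE.

No pure-strategy Nash equilibrium.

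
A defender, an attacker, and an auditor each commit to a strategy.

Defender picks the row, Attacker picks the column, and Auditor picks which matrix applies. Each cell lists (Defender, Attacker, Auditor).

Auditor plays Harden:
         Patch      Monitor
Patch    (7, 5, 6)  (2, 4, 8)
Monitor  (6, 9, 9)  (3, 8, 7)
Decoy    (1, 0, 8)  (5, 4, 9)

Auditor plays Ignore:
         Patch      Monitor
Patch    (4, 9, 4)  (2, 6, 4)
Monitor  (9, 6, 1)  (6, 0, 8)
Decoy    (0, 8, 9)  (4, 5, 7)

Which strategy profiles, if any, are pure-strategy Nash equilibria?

The pure Nash equilibria are (Patch, Patch, Harden) and (Decoy, Monitor, Harden).

Defender against (Patch, Harden): payoffs 7, 6, 1 → best response Patch.
Defender against (Patch, Ignore): payoffs 4, 9, 0 → best response Monitor.
Defender against (Monitor, Harden): payoffs 2, 3, 5 → best response Decoy.
Defender against (Monitor, Ignore): payoffs 2, 6, 4 → best response Monitor.
Attacker against (Patch, Harden): payoffs 5, 4 → best response Patch.
Attacker against (Patch, Ignore): payoffs 9, 6 → best response Patch.
Attacker against (Monitor, Harden): payoffs 9, 8 → best response Patch.
Attacker against (Monitor, Ignore): payoffs 6, 0 → best response Patch.
Attacker against (Decoy, Harden): payoffs 0, 4 → best response Monitor.
Attacker against (Decoy, Ignore): payoffs 8, 5 → best response Patch.
Auditor against (Patch, Patch): payoffs 6, 4 → best response Harden.
Auditor against (Patch, Monitor): payoffs 8, 4 → best response Harden.
Auditor against (Monitor, Patch): payoffs 9, 1 → best response Harden.
Auditor against (Monitor, Monitor): payoffs 7, 8 → best response Ignore.
Auditor against (Decoy, Patch): payoffs 8, 9 → best response Ignore.
Auditor against (Decoy, Monitor): payoffs 9, 7 → best response Harden.
Mutual best responses: (Patch, Patch, Harden); (Decoy, Monitor, Harden).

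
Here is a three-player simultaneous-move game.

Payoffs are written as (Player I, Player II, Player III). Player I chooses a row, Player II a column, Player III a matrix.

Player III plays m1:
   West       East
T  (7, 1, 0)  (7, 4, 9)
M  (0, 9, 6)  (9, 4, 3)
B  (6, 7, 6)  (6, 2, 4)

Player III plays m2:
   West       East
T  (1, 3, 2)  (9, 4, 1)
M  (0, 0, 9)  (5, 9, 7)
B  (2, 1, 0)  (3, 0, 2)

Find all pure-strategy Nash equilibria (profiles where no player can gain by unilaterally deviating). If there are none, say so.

This game has no pure Nash equilibrium.

For each strategy profile, look for a profitable unilateral deviation.
(T, West, m1): Player II can switch to East (1 → 4). Not NE.
(T, West, m2): Player I can switch to B (1 → 2). Not NE.
(T, East, m1): Player I can switch to M (7 → 9). Not NE.
(T, East, m2): Player III can switch to m1 (1 → 9). Not NE.
(M, West, m1): Player I can switch to T (0 → 7). Not NE.
(M, West, m2): Player I can switch to T (0 → 1). Not NE.
(M, East, m1): Player II can switch to West (4 → 9). Not NE.
(M, East, m2): Player I can switch to T (5 → 9). Not NE.
(B, West, m1): Player I can switch to T (6 → 7). Not NE.
(B, West, m2): Player III can switch to m1 (0 → 6). Not NE.
(B, East, m1): Player I can switch to T (6 → 7). Not NE.
(B, East, m2): Player I can switch to T (3 → 9). Not NE.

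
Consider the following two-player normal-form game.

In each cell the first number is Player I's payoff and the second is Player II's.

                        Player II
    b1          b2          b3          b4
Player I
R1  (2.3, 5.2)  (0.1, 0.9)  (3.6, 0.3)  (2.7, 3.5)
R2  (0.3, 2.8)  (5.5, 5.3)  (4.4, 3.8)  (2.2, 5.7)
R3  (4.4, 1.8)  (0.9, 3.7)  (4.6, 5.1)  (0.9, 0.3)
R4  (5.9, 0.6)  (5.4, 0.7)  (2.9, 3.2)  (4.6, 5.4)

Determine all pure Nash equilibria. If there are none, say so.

Mark each player's best response to every combination of opponents' strategies; a profile where every player is best-responding is a pure Nash equilibrium.
Player I against b1: payoffs 2.3, 0.3, 4.4, 5.9 → best response R4.
Player I against b2: payoffs 0.1, 5.5, 0.9, 5.4 → best response R2.
Player I against b3: payoffs 3.6, 4.4, 4.6, 2.9 → best response R3.
Player I against b4: payoffs 2.7, 2.2, 0.9, 4.6 → best response R4.
Player II against R1: payoffs 5.2, 0.9, 0.3, 3.5 → best response b1.
Player II against R2: payoffs 2.8, 5.3, 3.8, 5.7 → best response b4.
Player II against R3: payoffs 1.8, 3.7, 5.1, 0.3 → best response b3.
Player II against R4: payoffs 0.6, 0.7, 3.2, 5.4 → best response b4.
Mutual best responses: (R3, b3); (R4, b4).

(R3, b3) and (R4, b4)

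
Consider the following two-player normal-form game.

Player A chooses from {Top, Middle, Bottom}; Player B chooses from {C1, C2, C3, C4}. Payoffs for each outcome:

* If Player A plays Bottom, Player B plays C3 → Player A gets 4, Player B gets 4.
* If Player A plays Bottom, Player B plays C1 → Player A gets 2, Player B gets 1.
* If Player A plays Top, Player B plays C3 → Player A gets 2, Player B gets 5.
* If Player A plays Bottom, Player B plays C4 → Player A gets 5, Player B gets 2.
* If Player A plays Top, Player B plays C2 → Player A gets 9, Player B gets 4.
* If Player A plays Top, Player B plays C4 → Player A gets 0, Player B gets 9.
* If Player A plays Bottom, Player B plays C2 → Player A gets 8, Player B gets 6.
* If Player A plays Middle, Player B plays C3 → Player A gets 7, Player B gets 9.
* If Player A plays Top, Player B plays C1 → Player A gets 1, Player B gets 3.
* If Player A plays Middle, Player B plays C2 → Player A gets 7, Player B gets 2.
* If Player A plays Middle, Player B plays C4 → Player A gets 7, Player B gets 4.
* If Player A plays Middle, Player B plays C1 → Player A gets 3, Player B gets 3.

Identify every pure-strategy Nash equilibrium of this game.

(Middle, C3)

Check each profile: it is a Nash equilibrium iff no player can strictly gain by switching unilaterally.
(Top, C1): Player A can switch to Middle (1 → 3). Not NE.
(Top, C2): Player B can switch to C3 (4 → 5). Not NE.
(Top, C3): Player A can switch to Middle (2 → 7). Not NE.
(Top, C4): Player A can switch to Middle (0 → 7). Not NE.
(Middle, C1): Player B can switch to C3 (3 → 9). Not NE.
(Middle, C2): Player A can switch to Top (7 → 9). Not NE.
(Middle, C3): Player A gets 7, best alternative 4; Player B gets 9, best alternative 4. No profitable deviation — NE.
(Middle, C4): Player B can switch to C3 (4 → 9). Not NE.
(Bottom, C1): Player A can switch to Middle (2 → 3). Not NE.
(Bottom, C2): Player A can switch to Top (8 → 9). Not NE.
(Bottom, C3): Player A can switch to Middle (4 → 7). Not NE.
(The remaining 1 profile has a profitable deviation by the same check.)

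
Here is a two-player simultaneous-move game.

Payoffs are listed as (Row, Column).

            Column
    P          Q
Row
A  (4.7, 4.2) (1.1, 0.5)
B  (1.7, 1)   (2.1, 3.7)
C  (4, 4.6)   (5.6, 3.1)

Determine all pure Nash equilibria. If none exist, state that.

For each player, find the best response to each opponent profile; mutual best responses are the pure NE.
Row against P: payoffs 4.7, 1.7, 4 → best response A.
Row against Q: payoffs 1.1, 2.1, 5.6 → best response C.
Column against A: payoffs 4.2, 0.5 → best response P.
Column against B: payoffs 1, 3.7 → best response Q.
Column against C: payoffs 4.6, 3.1 → best response P.
Mutual best responses: (A, P).

Pure NE: (A, P)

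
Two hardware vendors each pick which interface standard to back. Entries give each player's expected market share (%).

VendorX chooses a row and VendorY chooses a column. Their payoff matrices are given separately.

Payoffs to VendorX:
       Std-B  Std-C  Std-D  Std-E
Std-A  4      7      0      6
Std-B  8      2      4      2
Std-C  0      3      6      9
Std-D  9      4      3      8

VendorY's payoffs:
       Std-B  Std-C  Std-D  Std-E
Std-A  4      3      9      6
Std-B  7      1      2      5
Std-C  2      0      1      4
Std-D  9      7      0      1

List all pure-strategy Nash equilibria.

VendorX against Std-B: payoffs 4, 8, 0, 9 → best response Std-D.
VendorX against Std-C: payoffs 7, 2, 3, 4 → best response Std-A.
VendorX against Std-D: payoffs 0, 4, 6, 3 → best response Std-C.
VendorX against Std-E: payoffs 6, 2, 9, 8 → best response Std-C.
VendorY against Std-A: payoffs 4, 3, 9, 6 → best response Std-D.
VendorY against Std-B: payoffs 7, 1, 2, 5 → best response Std-B.
VendorY against Std-C: payoffs 2, 0, 1, 4 → best response Std-E.
VendorY against Std-D: payoffs 9, 7, 0, 1 → best response Std-B.
Mutual best responses: (Std-C, Std-E); (Std-D, Std-B).

Pure-strategy Nash equilibria: (Std-C, Std-E) and (Std-D, Std-B)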